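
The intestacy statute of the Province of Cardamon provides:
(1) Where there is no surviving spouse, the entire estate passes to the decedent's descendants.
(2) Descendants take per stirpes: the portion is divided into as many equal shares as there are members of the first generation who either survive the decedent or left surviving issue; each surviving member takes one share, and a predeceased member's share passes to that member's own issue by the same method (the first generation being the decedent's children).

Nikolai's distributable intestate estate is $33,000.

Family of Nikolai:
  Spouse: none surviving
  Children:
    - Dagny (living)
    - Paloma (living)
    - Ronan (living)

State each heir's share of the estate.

Dagny: $11,000; Paloma: $11,000; Ronan: $11,000

The entire $33,000 passes to the descendants.
That amount ($33,000) is divided into 3 shares of $11,000: Dagny, Paloma, and Ronan each take $11,000.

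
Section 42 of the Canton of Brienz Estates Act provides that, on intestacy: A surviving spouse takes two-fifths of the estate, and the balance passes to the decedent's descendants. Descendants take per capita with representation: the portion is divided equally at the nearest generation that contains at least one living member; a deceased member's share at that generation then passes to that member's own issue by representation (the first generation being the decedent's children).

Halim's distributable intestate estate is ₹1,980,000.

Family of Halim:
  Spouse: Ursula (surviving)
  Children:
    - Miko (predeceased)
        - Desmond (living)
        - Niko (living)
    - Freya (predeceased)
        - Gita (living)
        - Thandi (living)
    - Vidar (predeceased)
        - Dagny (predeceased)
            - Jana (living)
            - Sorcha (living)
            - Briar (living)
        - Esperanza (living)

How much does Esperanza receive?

Esperanza receives ₹198,000.

Ursula takes two-fifths of ₹1,980,000 = ₹792,000. The remaining ₹1,188,000 passes to the descendants.
No child survives, so the initial division is made at the grandchildren's generation.
The descendants' portion (₹1,188,000) is divided into 6 shares of ₹198,000: Desmond, Niko, Gita, Thandi, and Esperanza each take ₹198,000; Dagny's ₹198,000 share passes to Dagny's issue.
Dagny's share (₹198,000) is divided into 3 shares of ₹66,000: Jana, Sorcha, and Briar each take ₹66,000.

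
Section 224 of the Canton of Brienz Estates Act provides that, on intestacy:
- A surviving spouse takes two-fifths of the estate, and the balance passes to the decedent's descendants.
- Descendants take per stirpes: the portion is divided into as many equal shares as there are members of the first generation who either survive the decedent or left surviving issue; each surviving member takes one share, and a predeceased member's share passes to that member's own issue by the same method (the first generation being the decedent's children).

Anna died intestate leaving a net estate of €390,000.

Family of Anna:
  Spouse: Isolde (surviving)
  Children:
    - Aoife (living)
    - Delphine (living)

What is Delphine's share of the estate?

Isolde takes two-fifths of €390,000 = €156,000. The remaining €234,000 passes to the descendants.
The descendants' portion (€234,000) is divided into 2 shares of €117,000: Aoife and Delphine each take €117,000.

Delphine receives €117,000.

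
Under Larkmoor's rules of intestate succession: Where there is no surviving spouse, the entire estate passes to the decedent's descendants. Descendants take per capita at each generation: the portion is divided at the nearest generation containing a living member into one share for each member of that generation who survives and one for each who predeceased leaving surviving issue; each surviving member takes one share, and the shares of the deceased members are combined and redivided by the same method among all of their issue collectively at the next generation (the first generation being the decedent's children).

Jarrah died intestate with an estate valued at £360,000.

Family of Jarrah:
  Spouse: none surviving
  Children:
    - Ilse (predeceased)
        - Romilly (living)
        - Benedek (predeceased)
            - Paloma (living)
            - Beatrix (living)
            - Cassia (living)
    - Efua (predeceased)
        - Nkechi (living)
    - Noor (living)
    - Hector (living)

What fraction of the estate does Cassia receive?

Cassia receives 1/18 of the estate.

The entire £360,000 passes to the descendants.
That amount (£360,000) is divided at the children's generation into 4 shares of £90,000. Noor and Hector each take £90,000. The 2 shares of the deceased (Ilse and Efua) are combined into a pool of £180,000.
That pool (£180,000) is divided at the grandchildren's generation into 3 shares of £60,000. Romilly and Nkechi each take £60,000. The remaining share for the deceased Benedek (£60,000) is carried to the next generation.
That pool (£60,000) is divided at the great-grandchildren's generation equally among Paloma, Beatrix, and Cassia: £20,000 each.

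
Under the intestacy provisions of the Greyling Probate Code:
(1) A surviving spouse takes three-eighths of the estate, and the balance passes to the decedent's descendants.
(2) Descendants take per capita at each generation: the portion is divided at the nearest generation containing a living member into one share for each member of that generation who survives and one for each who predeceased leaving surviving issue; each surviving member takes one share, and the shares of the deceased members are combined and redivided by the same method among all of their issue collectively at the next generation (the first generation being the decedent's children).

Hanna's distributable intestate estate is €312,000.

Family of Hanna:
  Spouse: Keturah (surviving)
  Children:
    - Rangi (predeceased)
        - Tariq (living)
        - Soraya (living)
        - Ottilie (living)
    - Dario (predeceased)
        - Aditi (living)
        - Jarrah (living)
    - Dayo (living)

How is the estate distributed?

Keturah: €117,000; Tariq: €26,000; Soraya: €26,000; Ottilie: €26,000; Aditi: €26,000; Jarrah: €26,000; Dayo: €65,000

Keturah takes three-eighths of €312,000 = €117,000. The remaining €195,000 passes to the descendants.
The descendants' portion (€195,000) is divided at the children's generation into 3 shares of €65,000. Dayo takes €65,000. The 2 shares of the deceased (Rangi and Dario) are combined into a pool of €130,000.
That pool (€130,000) is divided at the grandchildren's generation equally among Tariq, Soraya, Ottilie, Aditi, and Jarrah: €26,000 each.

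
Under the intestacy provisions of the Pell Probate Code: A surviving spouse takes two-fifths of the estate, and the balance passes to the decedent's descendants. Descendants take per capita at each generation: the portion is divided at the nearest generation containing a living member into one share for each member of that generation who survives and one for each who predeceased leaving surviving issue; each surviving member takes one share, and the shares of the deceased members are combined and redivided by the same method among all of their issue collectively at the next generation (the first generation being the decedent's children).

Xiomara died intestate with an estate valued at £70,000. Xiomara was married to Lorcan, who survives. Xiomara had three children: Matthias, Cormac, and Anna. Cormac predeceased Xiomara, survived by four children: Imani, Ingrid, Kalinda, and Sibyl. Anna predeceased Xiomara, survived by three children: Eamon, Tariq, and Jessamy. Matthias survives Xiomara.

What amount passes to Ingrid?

Lorcan takes two-fifths of £70,000 = £28,000. The remaining £42,000 passes to the descendants.
The descendants' portion (£42,000) is divided at the children's generation into 3 shares of £14,000. Matthias takes £14,000. The 2 shares of the deceased (Cormac and Anna) are combined into a pool of £28,000.
That pool (£28,000) is divided at the grandchildren's generation equally among Imani, Ingrid, Kalinda, Sibyl, Eamon, Tariq, and Jessamy: £4,000 each.

Ingrid receives £4,000.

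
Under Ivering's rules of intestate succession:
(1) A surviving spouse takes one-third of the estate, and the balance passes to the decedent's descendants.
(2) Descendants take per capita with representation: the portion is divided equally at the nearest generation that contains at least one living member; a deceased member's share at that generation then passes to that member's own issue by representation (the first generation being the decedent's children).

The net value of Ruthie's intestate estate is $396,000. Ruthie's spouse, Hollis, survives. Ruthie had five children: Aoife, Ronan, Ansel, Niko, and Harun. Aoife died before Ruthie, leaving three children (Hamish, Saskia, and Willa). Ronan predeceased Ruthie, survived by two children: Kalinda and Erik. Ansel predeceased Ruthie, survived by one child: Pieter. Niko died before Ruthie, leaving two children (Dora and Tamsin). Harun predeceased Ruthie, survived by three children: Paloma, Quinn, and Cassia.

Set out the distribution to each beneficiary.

Hollis takes one-third of $396,000 = $132,000. The remaining $264,000 passes to the descendants.
No child survives, so the initial division is made at the grandchildren's generation.
The descendants' portion ($264,000) is divided into 11 shares of $24,000: Hamish, Saskia, Willa, Kalinda, Erik, Pieter, Dora, Tamsin, Paloma, Quinn, and Cassia each take $24,000.

Hollis: $132,000; Hamish: $24,000; Saskia: $24,000; Willa: $24,000; Kalinda: $24,000; Erik: $24,000; Pieter: $24,000; Dora: $24,000; Tamsin: $24,000; Paloma: $24,000; Quinn: $24,000; Cassia: $24,000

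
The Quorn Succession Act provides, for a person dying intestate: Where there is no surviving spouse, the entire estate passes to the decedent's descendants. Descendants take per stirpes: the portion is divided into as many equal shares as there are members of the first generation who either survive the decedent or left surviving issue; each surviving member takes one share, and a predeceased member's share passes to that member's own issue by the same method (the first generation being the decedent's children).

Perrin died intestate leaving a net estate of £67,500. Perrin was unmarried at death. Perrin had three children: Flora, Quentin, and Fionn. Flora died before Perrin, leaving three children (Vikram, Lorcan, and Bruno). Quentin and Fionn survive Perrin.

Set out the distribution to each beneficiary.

The entire £67,500 passes to the descendants.
That amount (£67,500) is divided into 3 shares of £22,500: Quentin and Fionn each take £22,500; Flora's £22,500 share passes to Flora's issue.
Flora's share (£22,500) is divided into 3 shares of £7,500: Vikram, Lorcan, and Bruno each take £7,500.

Vikram: £7,500; Lorcan: £7,500; Bruno: £7,500; Quentin: £22,500; Fionn: £22,500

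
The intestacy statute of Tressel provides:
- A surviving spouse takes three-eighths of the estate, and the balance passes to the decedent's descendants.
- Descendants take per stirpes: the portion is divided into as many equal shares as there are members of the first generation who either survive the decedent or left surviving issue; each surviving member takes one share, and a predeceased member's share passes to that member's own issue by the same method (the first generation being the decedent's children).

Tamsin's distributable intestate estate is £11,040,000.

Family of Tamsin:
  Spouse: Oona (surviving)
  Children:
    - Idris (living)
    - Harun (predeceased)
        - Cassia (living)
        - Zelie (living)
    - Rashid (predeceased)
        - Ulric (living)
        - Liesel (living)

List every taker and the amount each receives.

Oona: £4,140,000; Idris: £2,300,000; Cassia: £1,150,000; Zelie: £1,150,000; Ulric: £1,150,000; Liesel: £1,150,000

Oona takes three-eighths of £11,040,000 = £4,140,000. The remaining £6,900,000 passes to the descendants.
The descendants' portion (£6,900,000) is divided into 3 shares of £2,300,000: Idris takes £2,300,000; Harun's £2,300,000 share passes to Harun's issue; Rashid's £2,300,000 share passes to Rashid's issue.
Harun's share (£2,300,000) is divided into 2 shares of £1,150,000: Cassia and Zelie each take £1,150,000.
Rashid's share (£2,300,000) is divided into 2 shares of £1,150,000: Ulric and Liesel each take £1,150,000.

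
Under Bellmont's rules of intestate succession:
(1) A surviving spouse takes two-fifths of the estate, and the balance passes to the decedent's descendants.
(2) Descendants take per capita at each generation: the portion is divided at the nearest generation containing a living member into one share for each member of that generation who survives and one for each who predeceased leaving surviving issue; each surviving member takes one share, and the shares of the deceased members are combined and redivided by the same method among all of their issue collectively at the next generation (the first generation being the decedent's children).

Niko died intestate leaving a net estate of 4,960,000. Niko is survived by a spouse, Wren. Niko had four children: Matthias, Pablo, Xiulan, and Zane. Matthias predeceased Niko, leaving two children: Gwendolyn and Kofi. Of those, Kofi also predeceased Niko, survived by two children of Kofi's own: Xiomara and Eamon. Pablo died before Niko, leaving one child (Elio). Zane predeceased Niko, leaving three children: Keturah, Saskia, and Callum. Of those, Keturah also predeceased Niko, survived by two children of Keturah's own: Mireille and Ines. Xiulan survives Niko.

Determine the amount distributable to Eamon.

Wren takes two-fifths of 4,960,000 = 1,984,000. The remaining 2,976,000 passes to the descendants.
The descendants' portion (2,976,000) is divided at the children's generation into 4 shares of 744,000. Xiulan takes 744,000. The 3 shares of the deceased (Matthias, Pablo, and Zane) are combined into a pool of 2,232,000.
That pool (2,232,000) is divided at the grandchildren's generation into 6 shares of 372,000. Gwendolyn, Elio, Saskia, and Callum each take 372,000. The 2 shares of the deceased (Kofi and Keturah) are combined into a pool of 744,000.
That pool (744,000) is divided at the great-grandchildren's generation equally among Xiomara, Eamon, Mireille, and Ines: 186,000 each.

Eamon receives 186,000.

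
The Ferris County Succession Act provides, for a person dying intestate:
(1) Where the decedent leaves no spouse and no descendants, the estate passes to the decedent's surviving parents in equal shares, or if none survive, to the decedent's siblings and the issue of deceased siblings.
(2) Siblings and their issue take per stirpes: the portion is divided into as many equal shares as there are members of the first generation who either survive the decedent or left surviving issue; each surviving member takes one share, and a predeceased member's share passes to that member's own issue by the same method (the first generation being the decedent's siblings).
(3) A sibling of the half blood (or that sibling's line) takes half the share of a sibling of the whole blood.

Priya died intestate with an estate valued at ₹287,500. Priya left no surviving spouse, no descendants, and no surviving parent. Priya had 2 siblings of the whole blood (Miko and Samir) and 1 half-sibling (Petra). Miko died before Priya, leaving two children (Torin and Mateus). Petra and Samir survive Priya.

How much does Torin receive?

The entire ₹287,500 passes to the siblings and their issue.
Counting each half-blood sibling's line as half a unit, there are 5/2 units in ₹287,500, so one unit is ₹115,000. Whole-blood lines (Miko and Samir) take ₹115,000 each; half-blood lines (Petra) take ₹57,500 each.
Miko's share (₹115,000) is divided into 2 shares of ₹57,500: Torin and Mateus each take ₹57,500.

Torin receives ₹57,500.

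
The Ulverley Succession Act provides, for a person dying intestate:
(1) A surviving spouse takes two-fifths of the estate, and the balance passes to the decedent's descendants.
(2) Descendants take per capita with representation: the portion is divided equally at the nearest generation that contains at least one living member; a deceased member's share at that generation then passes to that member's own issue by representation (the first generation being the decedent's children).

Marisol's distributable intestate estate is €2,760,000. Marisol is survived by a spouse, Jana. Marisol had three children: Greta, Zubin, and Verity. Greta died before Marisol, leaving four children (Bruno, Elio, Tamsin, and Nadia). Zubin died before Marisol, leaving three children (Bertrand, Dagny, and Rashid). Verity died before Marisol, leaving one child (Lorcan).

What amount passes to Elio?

Jana takes two-fifths of €2,760,000 = €1,104,000. The remaining €1,656,000 passes to the descendants.
No child survives, so the initial division is made at the grandchildren's generation.
The descendants' portion (€1,656,000) is divided into 8 shares of €207,000: Bruno, Elio, Tamsin, Nadia, Bertrand, Dagny, Rashid, and Lorcan each take €207,000.

Elio receives €207,000.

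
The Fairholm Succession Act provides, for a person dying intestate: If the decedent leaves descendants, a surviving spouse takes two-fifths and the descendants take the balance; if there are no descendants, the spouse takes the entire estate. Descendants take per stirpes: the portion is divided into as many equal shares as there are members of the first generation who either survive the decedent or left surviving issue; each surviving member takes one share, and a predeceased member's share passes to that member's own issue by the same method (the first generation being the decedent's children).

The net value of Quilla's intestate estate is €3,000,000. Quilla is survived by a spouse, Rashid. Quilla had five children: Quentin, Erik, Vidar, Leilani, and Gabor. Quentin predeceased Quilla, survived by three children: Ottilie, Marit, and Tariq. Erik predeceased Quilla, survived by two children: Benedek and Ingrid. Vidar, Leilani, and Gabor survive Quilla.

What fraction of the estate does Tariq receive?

Tariq receives 1/25 of the estate.

Rashid takes two-fifths of €3,000,000 = €1,200,000. The remaining €1,800,000 passes to the descendants.
The descendants' portion (€1,800,000) is divided into 5 shares of €360,000: Vidar, Leilani, and Gabor each take €360,000; Quentin's €360,000 share passes to Quentin's issue; Erik's €360,000 share passes to Erik's issue.
Quentin's share (€360,000) is divided into 3 shares of €120,000: Ottilie, Marit, and Tariq each take €120,000.
Erik's share (€360,000) is divided into 2 shares of €180,000: Benedek and Ingrid each take €180,000.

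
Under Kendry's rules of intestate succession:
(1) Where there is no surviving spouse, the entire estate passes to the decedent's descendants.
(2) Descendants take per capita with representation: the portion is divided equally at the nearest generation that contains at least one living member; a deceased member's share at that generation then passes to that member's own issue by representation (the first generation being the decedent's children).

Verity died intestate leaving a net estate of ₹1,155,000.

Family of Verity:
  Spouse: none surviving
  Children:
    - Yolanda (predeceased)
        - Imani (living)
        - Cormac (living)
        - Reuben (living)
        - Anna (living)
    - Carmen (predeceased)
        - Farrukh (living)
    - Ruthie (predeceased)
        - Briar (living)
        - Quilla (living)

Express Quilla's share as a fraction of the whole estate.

Quilla receives 1/7 of the estate.

The entire ₹1,155,000 passes to the descendants.
No child survives, so the initial division is made at the grandchildren's generation.
That amount (₹1,155,000) is divided into 7 shares of ₹165,000: Imani, Cormac, Reuben, Anna, Farrukh, Briar, and Quilla each take ₹165,000.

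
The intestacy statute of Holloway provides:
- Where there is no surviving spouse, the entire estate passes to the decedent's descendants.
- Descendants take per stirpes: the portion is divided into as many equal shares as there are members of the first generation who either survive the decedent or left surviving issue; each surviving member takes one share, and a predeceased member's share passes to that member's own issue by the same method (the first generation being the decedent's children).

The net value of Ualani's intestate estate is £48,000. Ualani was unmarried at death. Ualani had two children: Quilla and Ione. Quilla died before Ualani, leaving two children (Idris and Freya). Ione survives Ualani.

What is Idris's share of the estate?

The entire £48,000 passes to the descendants.
That amount (£48,000) is divided into 2 shares of £24,000: Ione takes £24,000; Quilla's £24,000 share passes to Quilla's issue.
Quilla's share (£24,000) is divided into 2 shares of £12,000: Idris and Freya each take £12,000.

Idris receives £12,000.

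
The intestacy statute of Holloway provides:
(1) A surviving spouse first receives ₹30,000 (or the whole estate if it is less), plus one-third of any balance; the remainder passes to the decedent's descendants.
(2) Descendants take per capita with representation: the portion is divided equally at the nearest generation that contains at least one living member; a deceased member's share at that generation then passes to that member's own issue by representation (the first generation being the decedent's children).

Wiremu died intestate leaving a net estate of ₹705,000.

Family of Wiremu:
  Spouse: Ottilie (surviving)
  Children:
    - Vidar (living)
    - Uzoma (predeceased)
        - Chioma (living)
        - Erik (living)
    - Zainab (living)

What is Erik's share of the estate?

Ottilie first takes ₹30,000, leaving a balance of ₹675,000. Ottilie then takes one-third of the balance (₹225,000), for a total of ₹255,000. The remaining ₹450,000 passes to the descendants.
The descendants' portion (₹450,000) is divided into 3 shares of ₹150,000: Vidar and Zainab each take ₹150,000; Uzoma's ₹150,000 share passes to Uzoma's issue.
Uzoma's share (₹150,000) is divided into 2 shares of ₹75,000: Chioma and Erik each take ₹75,000.

Erik receives ₹75,000.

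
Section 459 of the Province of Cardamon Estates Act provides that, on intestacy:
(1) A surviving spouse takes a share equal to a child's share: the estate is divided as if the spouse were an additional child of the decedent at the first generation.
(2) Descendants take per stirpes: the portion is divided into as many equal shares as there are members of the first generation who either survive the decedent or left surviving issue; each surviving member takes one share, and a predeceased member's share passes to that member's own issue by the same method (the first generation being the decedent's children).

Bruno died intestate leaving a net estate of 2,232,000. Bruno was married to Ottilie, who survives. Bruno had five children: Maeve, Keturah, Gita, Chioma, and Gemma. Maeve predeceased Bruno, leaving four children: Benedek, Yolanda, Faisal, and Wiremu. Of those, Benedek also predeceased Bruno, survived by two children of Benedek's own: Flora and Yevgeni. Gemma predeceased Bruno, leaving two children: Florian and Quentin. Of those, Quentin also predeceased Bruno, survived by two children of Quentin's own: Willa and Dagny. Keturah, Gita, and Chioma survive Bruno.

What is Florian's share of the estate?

Florian receives 186,000.

The spouse counts as an additional share at the children's level, so there are 6 primary shares of 372,000. Ottilie takes one such share (372,000).
The children's combined portion (1,860,000) is divided into 5 shares of 372,000: Keturah, Gita, and Chioma each take 372,000; Maeve's 372,000 share passes to Maeve's issue; Gemma's 372,000 share passes to Gemma's issue.
Maeve's share (372,000) is divided into 4 shares of 93,000: Yolanda, Faisal, and Wiremu each take 93,000; Benedek's 93,000 share passes to Benedek's issue.
Benedek's share (93,000) is divided into 2 shares of 46,500: Flora and Yevgeni each take 46,500.
Gemma's share (372,000) is divided into 2 shares of 186,000: Florian takes 186,000; Quentin's 186,000 share passes to Quentin's issue.
Quentin's share (186,000) is divided into 2 shares of 93,000: Willa and Dagny each take 93,000.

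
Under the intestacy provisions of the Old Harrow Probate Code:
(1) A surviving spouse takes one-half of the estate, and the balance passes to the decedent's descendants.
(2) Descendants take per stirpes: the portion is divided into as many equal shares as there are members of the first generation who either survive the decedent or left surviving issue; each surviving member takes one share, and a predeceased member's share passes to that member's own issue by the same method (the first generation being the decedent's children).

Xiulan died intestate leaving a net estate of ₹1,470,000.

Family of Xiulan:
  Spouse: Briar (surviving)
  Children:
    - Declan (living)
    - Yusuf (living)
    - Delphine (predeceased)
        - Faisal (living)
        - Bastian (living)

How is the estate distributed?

Briar takes one-half of ₹1,470,000 = ₹735,000. The remaining ₹735,000 passes to the descendants.
The descendants' portion (₹735,000) is divided into 3 shares of ₹245,000: Declan and Yusuf each take ₹245,000; Delphine's ₹245,000 share passes to Delphine's issue.
Delphine's share (₹245,000) is divided into 2 shares of ₹122,500: Faisal and Bastian each take ₹122,500.

Briar: ₹735,000; Declan: ₹245,000; Yusuf: ₹245,000; Faisal: ₹122,500; Bastian: ₹122,500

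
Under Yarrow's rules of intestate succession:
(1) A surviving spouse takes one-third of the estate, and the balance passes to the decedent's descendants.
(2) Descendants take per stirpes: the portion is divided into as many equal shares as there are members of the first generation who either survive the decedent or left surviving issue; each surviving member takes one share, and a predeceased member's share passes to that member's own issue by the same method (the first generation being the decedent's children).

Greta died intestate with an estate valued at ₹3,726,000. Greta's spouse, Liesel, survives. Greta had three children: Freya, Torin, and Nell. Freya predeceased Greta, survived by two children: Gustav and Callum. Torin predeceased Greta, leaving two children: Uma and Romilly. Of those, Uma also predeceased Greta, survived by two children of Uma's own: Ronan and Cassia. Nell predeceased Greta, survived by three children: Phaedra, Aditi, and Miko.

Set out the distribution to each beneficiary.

Liesel: ₹1,242,000; Gustav: ₹414,000; Callum: ₹414,000; Ronan: ₹207,000; Cassia: ₹207,000; Romilly: ₹414,000; Phaedra: ₹276,000; Aditi: ₹276,000; Miko: ₹276,000

Liesel takes one-third of ₹3,726,000 = ₹1,242,000. The remaining ₹2,484,000 passes to the descendants.
The descendants' portion (₹2,484,000) is divided into 3 shares of ₹828,000: Freya's ₹828,000 share passes to Freya's issue; Torin's ₹828,000 share passes to Torin's issue; Nell's ₹828,000 share passes to Nell's issue.
Freya's share (₹828,000) is divided into 2 shares of ₹414,000: Gustav and Callum each take ₹414,000.
Torin's share (₹828,000) is divided into 2 shares of ₹414,000: Romilly takes ₹414,000; Uma's ₹414,000 share passes to Uma's issue.
Uma's share (₹414,000) is divided into 2 shares of ₹207,000: Ronan and Cassia each take ₹207,000.
Nell's share (₹828,000) is divided into 3 shares of ₹276,000: Phaedra, Aditi, and Miko each take ₹276,000.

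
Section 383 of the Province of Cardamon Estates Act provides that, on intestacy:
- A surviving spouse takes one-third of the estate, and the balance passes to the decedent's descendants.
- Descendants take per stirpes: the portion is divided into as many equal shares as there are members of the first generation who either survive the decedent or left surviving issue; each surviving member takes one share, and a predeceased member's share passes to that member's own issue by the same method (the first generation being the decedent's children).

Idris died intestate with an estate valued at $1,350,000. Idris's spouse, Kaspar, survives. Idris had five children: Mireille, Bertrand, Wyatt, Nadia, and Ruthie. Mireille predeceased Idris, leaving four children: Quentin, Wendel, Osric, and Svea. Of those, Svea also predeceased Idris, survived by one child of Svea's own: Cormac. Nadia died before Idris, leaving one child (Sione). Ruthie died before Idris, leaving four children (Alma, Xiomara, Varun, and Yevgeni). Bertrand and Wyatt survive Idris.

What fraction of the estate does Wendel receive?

Wendel receives 1/30 of the estate.

Kaspar takes one-third of $1,350,000 = $450,000. The remaining $900,000 passes to the descendants.
The descendants' portion ($900,000) is divided into 5 shares of $180,000: Bertrand and Wyatt each take $180,000; Mireille's $180,000 share passes to Mireille's issue; Nadia's $180,000 share passes to Nadia's issue; Ruthie's $180,000 share passes to Ruthie's issue.
Mireille's share ($180,000) is divided into 4 shares of $45,000: Quentin, Wendel, and Osric each take $45,000; Svea's $45,000 share passes to Svea's issue.
Svea's share ($45,000) passes entirely to Cormac.
Nadia's share ($180,000) passes entirely to Sione.
Ruthie's share ($180,000) is divided into 4 shares of $45,000: Alma, Xiomara, Varun, and Yevgeni each take $45,000.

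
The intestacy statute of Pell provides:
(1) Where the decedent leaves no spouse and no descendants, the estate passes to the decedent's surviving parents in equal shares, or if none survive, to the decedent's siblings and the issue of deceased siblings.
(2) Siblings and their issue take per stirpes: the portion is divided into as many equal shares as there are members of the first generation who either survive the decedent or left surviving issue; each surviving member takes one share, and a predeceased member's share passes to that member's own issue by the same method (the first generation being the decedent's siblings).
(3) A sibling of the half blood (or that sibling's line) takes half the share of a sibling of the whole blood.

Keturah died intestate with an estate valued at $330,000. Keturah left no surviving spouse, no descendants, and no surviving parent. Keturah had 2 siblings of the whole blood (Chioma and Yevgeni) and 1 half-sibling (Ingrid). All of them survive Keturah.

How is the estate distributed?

Chioma: $132,000; Ingrid: $66,000; Yevgeni: $132,000

The entire $330,000 passes to the siblings and their issue.
Counting each half-blood sibling's line as half a unit, there are 5/2 units in $330,000, so one unit is $132,000. Whole-blood lines (Chioma and Yevgeni) take $132,000 each; half-blood lines (Ingrid) take $66,000 each.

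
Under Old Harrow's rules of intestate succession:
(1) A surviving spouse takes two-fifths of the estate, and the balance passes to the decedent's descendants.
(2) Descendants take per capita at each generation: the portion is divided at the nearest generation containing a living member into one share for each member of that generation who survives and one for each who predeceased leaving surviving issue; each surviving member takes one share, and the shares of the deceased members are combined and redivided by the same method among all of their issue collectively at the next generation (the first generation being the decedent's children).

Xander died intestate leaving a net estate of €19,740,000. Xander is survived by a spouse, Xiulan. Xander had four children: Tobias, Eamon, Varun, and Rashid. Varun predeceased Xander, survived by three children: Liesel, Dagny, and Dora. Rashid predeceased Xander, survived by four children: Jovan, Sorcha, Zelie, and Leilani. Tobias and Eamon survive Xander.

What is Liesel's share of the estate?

Xiulan takes two-fifths of €19,740,000 = €7,896,000. The remaining €11,844,000 passes to the descendants.
The descendants' portion (€11,844,000) is divided at the children's generation into 4 shares of €2,961,000. Tobias and Eamon each take €2,961,000. The 2 shares of the deceased (Varun and Rashid) are combined into a pool of €5,922,000.
That pool (€5,922,000) is divided at the grandchildren's generation equally among Liesel, Dagny, Dora, Jovan, Sorcha, Zelie, and Leilani: €846,000 each.

Liesel receives €846,000.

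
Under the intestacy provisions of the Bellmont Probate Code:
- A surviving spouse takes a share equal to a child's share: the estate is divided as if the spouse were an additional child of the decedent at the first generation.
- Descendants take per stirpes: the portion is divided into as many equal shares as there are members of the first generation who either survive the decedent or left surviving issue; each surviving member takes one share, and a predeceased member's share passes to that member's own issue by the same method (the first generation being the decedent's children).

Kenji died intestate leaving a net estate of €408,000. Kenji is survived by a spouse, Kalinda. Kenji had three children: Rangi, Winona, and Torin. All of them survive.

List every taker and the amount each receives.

The spouse counts as an additional share at the children's level, so there are 4 primary shares of €102,000. Kalinda takes one such share (€102,000).
The children's combined portion (€306,000) is divided into 3 shares of €102,000: Rangi, Winona, and Torin each take €102,000.

Kalinda: €102,000; Rangi: €102,000; Winona: €102,000; Torin: €102,000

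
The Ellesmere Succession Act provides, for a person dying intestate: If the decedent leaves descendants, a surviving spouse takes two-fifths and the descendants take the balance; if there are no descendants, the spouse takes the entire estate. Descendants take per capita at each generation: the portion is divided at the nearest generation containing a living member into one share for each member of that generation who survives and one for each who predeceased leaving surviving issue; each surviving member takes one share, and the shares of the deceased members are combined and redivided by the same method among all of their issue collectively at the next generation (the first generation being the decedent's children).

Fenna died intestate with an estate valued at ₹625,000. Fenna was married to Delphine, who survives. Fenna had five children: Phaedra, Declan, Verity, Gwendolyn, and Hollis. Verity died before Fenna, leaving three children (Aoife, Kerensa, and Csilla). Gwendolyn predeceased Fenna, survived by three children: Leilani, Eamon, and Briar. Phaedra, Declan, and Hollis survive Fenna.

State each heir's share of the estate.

Delphine: ₹250,000; Phaedra: ₹75,000; Declan: ₹75,000; Aoife: ₹25,000; Kerensa: ₹25,000; Csilla: ₹25,000; Leilani: ₹25,000; Eamon: ₹25,000; Briar: ₹25,000; Hollis: ₹75,000

Delphine takes two-fifths of ₹625,000 = ₹250,000. The remaining ₹375,000 passes to the descendants.
The descendants' portion (₹375,000) is divided at the children's generation into 5 shares of ₹75,000. Phaedra, Declan, and Hollis each take ₹75,000. The 2 shares of the deceased (Verity and Gwendolyn) are combined into a pool of ₹150,000.
That pool (₹150,000) is divided at the grandchildren's generation equally among Aoife, Kerensa, Csilla, Leilani, Eamon, and Briar: ₹25,000 each.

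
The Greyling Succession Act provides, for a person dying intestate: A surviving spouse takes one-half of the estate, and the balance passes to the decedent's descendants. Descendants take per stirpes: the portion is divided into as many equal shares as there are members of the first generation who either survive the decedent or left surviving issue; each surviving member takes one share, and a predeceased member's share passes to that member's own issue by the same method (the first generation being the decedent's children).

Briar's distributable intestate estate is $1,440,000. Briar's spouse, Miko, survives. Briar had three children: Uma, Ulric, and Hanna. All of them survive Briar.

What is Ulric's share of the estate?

Miko takes one-half of $1,440,000 = $720,000. The remaining $720,000 passes to the descendants.
The descendants' portion ($720,000) is divided into 3 shares of $240,000: Uma, Ulric, and Hanna each take $240,000.

Ulric receives $240,000.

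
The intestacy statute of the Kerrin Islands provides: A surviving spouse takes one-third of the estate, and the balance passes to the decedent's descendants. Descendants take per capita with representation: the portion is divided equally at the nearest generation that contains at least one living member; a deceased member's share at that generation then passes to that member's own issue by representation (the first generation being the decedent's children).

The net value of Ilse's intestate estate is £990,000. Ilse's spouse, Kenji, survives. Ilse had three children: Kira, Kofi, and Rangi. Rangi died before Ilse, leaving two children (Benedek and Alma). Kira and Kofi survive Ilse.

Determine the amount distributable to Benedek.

Benedek receives £110,000.

Kenji takes one-third of £990,000 = £330,000. The remaining £660,000 passes to the descendants.
The descendants' portion (£660,000) is divided into 3 shares of £220,000: Kira and Kofi each take £220,000; Rangi's £220,000 share passes to Rangi's issue.
Rangi's share (£220,000) is divided into 2 shares of £110,000: Benedek and Alma each take £110,000.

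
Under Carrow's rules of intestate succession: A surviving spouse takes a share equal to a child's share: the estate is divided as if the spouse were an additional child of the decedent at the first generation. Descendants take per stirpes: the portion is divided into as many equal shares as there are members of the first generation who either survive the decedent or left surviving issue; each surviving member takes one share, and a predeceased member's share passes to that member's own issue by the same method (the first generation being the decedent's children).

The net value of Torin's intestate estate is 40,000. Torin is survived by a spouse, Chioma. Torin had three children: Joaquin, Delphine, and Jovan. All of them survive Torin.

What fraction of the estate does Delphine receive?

The spouse counts as an additional share at the children's level, so there are 4 primary shares of 10,000. Chioma takes one such share (10,000).
The children's combined portion (30,000) is divided into 3 shares of 10,000: Joaquin, Delphine, and Jovan each take 10,000.

Delphine receives 1/4 of the estate.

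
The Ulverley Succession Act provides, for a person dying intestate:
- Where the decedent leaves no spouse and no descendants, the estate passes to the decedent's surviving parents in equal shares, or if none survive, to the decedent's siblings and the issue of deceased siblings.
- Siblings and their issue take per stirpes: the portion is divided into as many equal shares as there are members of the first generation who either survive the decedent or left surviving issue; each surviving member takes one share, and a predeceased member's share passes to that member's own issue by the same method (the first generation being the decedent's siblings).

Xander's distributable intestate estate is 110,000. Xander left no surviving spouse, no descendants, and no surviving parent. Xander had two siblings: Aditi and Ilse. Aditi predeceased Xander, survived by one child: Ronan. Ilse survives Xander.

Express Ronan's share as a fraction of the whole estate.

Ronan receives 1/2 of the estate.

The entire 110,000 passes to the siblings and their issue.
That amount (110,000) is divided into 2 shares of 55,000: Ilse takes 55,000; Aditi's 55,000 share passes to Aditi's issue.
Aditi's share (55,000) passes entirely to Ronan.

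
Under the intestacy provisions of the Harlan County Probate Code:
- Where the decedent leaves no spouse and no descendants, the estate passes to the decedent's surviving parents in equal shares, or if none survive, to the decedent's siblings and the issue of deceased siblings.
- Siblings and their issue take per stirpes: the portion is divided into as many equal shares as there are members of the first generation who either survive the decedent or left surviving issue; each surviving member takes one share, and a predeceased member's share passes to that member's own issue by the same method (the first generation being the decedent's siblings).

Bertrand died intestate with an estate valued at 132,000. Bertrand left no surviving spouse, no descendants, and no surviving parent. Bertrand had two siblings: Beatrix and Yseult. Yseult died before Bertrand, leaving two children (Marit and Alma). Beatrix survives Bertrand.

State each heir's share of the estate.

The entire 132,000 passes to the siblings and their issue.
That amount (132,000) is divided into 2 shares of 66,000: Beatrix takes 66,000; Yseult's 66,000 share passes to Yseult's issue.
Yseult's share (66,000) is divided into 2 shares of 33,000: Marit and Alma each take 33,000.

Beatrix: 66,000; Marit: 33,000; Alma: 33,000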